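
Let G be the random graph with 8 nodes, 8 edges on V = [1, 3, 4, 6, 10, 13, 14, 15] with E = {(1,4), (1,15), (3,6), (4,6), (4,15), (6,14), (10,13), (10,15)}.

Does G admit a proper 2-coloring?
The clique on vertices [1, 4, 15] has size 3 > 2, so it alone needs 3 colors.

No, G is not 2-colorable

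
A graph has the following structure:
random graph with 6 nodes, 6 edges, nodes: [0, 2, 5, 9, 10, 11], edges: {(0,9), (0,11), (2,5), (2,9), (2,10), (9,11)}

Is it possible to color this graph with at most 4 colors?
A valid 4-coloring: color 1: [5, 9, 10]; color 2: [0, 2]; color 3: [11].
(χ(G) = 3 ≤ 4.)

Yes, G is 4-colorable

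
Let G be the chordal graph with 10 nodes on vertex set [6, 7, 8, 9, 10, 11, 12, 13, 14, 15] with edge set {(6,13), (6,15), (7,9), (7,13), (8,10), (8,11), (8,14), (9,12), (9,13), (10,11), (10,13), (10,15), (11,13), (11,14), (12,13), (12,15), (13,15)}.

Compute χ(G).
χ(G) = 3

Clique number ω(G) = 3 (lower bound: χ ≥ ω).
The clique on [8, 10, 11] has size 3, forcing χ ≥ 3, and the coloring below uses 3 colors, so χ(G) = 3.
A valid 3-coloring: color 1: [8, 13]; color 2: [6, 7, 10, 12, 14]; color 3: [9, 11, 15].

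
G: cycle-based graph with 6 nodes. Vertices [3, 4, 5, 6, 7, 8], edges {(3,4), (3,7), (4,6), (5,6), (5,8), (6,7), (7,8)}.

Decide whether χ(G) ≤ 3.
A valid 3-coloring: color 1: [4, 5, 7]; color 2: [3, 6, 8].
(χ(G) = 2 ≤ 3.)

Yes, G is 3-colorable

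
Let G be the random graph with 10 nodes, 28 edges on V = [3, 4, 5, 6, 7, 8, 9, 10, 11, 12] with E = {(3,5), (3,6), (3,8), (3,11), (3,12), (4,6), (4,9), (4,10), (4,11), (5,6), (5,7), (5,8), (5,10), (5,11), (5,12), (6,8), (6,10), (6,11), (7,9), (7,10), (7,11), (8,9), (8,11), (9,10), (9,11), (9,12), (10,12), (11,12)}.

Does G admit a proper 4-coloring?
No, G is not 4-colorable

The clique on vertices [3, 5, 6, 8, 11] has size 5 > 4, so it alone needs 5 colors.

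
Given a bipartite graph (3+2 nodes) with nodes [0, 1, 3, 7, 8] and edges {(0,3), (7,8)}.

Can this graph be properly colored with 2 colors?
Yes, G is 2-colorable

A valid 2-coloring: color 1: [1, 3, 7]; color 2: [0, 8].
(χ(G) = 2 ≤ 2.)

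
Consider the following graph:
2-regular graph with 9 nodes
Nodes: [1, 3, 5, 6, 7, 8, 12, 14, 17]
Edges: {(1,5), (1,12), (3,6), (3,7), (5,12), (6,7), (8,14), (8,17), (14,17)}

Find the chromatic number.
Clique number ω(G) = 3 (lower bound: χ ≥ ω).
The clique on [1, 5, 12] has size 3, forcing χ ≥ 3, and the coloring below uses 3 colors, so χ(G) = 3.
A valid 3-coloring: color 1: [5, 6, 17]; color 2: [1, 7, 8]; color 3: [3, 12, 14].

χ(G) = 3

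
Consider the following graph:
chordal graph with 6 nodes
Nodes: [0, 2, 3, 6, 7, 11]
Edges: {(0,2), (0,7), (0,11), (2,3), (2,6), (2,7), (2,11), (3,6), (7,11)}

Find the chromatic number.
Clique number ω(G) = 4 (lower bound: χ ≥ ω).
The clique on [0, 2, 7, 11] has size 4, forcing χ ≥ 4, and the coloring below uses 4 colors, so χ(G) = 4.
A valid 4-coloring: color 1: [2]; color 2: [6, 11]; color 3: [0, 3]; color 4: [7].

χ(G) = 4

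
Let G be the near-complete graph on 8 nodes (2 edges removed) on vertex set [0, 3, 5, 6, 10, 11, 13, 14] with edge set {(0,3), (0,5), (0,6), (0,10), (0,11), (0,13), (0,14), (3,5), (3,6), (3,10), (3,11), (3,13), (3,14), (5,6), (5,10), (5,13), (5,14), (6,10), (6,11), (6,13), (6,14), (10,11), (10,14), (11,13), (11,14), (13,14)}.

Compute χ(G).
χ(G) = 6

Clique number ω(G) = 6 (lower bound: χ ≥ ω).
The clique on [0, 3, 6, 10, 11, 14] has size 6, forcing χ ≥ 6, and the coloring below uses 6 colors, so χ(G) = 6.
A valid 6-coloring: color 1: [14]; color 2: [0]; color 3: [3]; color 4: [6]; color 5: [5, 11]; color 6: [10, 13].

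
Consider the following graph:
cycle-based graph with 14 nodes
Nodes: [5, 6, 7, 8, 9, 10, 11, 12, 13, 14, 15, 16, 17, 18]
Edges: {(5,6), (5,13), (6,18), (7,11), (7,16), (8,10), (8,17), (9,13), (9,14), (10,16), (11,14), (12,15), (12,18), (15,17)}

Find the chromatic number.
Clique number ω(G) = 2 (lower bound: χ ≥ ω).
The graph is bipartite (no odd cycle), so 2 colors suffice: χ(G) = 2.
A valid 2-coloring: color 1: [6, 7, 10, 12, 13, 14, 17]; color 2: [5, 8, 9, 11, 15, 16, 18].

χ(G) = 2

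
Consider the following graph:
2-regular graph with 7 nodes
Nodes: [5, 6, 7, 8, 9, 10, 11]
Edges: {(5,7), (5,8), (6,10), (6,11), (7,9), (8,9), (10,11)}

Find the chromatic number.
χ(G) = 3

Clique number ω(G) = 3 (lower bound: χ ≥ ω).
The clique on [6, 10, 11] has size 3, forcing χ ≥ 3, and the coloring below uses 3 colors, so χ(G) = 3.
A valid 3-coloring: color 1: [7, 8, 11]; color 2: [5, 6, 9]; color 3: [10].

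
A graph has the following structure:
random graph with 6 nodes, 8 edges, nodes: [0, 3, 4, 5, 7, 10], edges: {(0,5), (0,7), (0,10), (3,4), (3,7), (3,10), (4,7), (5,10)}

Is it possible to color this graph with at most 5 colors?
A valid 5-coloring: color 1: [7, 10]; color 2: [3, 5]; color 3: [0, 4].
(χ(G) = 3 ≤ 5.)

Yes, G is 5-colorable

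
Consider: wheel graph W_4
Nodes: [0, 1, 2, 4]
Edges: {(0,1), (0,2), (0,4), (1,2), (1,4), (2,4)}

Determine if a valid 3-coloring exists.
The clique on vertices [0, 1, 2, 4] has size 4 > 3, so it alone needs 4 colors.

No, G is not 3-colorable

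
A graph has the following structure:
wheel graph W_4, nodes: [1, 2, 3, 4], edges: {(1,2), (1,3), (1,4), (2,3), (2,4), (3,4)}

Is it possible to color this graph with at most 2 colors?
No, G is not 2-colorable

The clique on vertices [1, 2, 3, 4] has size 4 > 2, so it alone needs 4 colors.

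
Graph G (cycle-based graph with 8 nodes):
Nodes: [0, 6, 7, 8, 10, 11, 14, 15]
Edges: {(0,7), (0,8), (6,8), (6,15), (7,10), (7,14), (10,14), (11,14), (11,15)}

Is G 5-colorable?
Yes, G is 5-colorable

A valid 5-coloring: color 1: [0, 6, 14]; color 2: [7, 8, 15]; color 3: [10, 11].
(χ(G) = 3 ≤ 5.)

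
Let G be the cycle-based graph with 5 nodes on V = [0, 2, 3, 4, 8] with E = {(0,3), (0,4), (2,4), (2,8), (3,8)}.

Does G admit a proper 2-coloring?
Odd cycle [8, 2, 4, 0, 3] needs 3 colors (χ ≥ 3).
Hence χ(G) ≥ 3 > 2, so no proper 2-coloring exists.

No, G is not 2-colorable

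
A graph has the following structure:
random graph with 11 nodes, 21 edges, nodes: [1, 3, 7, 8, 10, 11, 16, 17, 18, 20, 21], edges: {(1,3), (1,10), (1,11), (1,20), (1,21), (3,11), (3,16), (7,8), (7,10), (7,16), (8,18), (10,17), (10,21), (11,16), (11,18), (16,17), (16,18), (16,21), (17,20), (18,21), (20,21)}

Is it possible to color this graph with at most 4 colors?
A valid 4-coloring: color 1: [1, 8, 16]; color 2: [7, 11, 17, 21]; color 3: [3, 10, 18, 20].
(χ(G) = 3 ≤ 4.)

Yes, G is 4-colorable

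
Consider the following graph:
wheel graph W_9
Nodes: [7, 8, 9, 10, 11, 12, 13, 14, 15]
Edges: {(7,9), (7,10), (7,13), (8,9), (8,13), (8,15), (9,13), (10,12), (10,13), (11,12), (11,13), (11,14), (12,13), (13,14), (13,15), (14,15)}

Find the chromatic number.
χ(G) = 3

Clique number ω(G) = 3 (lower bound: χ ≥ ω).
The clique on [7, 9, 13] has size 3, forcing χ ≥ 3, and the coloring below uses 3 colors, so χ(G) = 3.
A valid 3-coloring: color 1: [13]; color 2: [9, 10, 11, 15]; color 3: [7, 8, 12, 14].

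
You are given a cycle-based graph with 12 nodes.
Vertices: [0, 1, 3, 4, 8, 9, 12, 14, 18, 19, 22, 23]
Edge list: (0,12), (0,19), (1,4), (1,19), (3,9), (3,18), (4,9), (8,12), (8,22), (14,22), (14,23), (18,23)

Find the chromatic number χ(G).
Clique number ω(G) = 2 (lower bound: χ ≥ ω).
The graph is bipartite (no odd cycle), so 2 colors suffice: χ(G) = 2.
A valid 2-coloring: color 1: [3, 4, 12, 19, 22, 23]; color 2: [0, 1, 8, 9, 14, 18].

χ(G) = 2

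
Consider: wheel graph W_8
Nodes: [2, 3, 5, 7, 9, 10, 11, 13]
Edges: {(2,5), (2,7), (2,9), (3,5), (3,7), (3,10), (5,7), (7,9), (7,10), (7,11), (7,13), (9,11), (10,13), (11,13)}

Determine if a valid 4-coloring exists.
Yes, G is 4-colorable

A valid 4-coloring: color 1: [7]; color 2: [5, 9, 10]; color 3: [2, 3, 11]; color 4: [13].
(χ(G) = 4 ≤ 4.)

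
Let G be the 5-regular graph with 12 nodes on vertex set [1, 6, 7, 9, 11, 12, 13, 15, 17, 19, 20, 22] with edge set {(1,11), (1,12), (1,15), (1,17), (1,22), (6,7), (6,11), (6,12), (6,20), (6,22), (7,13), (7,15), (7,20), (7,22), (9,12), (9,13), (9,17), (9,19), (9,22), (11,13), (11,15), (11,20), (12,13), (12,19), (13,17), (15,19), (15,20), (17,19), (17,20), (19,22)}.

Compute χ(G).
Clique number ω(G) = 3 (lower bound: χ ≥ ω).
Suppose a proper 3-coloring c exists. The clique [1, 11, 15] takes 3 distinct colors; by symmetry let c(1) = 1, c(11) = 2, c(15) = 3.
- Vertex 20: neighbors [11, 15] already have colors [2, 3] ⇒ c(20) = 1.
- Vertex 6: neighbors [20, 11] already have colors [1, 2] ⇒ c(6) = 3.
- Vertex 12: neighbors [1, 6] already have colors [1, 3] ⇒ c(12) = 2.
- Vertex 19: neighbors [12, 15] already have colors [2, 3] ⇒ c(19) = 1.
- Vertex 9: neighbors [19, 12] already have colors [1, 2] ⇒ c(9) = 3.
- Vertex 7: neighbors [20, 6] already have colors [1, 3] ⇒ c(7) = 2.
- Vertex 22: neighbors [1, 7, 6] already have colors [1, 2, 3] — all 3 colors blocked. Contradiction.
The forced assignments end in a contradiction, so G has no proper 3-coloring (χ ≥ 4).
The coloring below uses 4 colors, so χ(G) = 4.
A valid 4-coloring: color 1: [11, 12, 17, 22]; color 2: [1, 7, 9]; color 3: [13, 19, 20]; color 4: [6, 15].

χ(G) = 4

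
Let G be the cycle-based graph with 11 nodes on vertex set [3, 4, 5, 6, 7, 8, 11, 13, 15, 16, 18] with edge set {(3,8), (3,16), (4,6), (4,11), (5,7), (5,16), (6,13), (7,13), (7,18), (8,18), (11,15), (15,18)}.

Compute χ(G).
Clique number ω(G) = 2 (lower bound: χ ≥ ω).
Odd cycle [13, 6, 4, 11, 15, 18, 7] needs 3 colors (χ ≥ 3).
The coloring below uses 3 colors, so χ(G) = 3.
A valid 3-coloring: color 1: [6, 7, 8, 11, 16]; color 2: [3, 4, 5, 13, 18]; color 3: [15].

χ(G) = 3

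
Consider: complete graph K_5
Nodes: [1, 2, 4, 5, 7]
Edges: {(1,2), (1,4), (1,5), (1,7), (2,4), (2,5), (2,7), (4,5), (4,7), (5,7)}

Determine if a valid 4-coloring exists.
No, G is not 4-colorable

The clique on vertices [1, 2, 4, 5, 7] has size 5 > 4, so it alone needs 5 colors.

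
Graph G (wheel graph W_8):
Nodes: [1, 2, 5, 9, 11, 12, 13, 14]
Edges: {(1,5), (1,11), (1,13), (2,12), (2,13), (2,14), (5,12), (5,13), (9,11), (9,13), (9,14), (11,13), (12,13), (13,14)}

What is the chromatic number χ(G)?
χ(G) = 4

Clique number ω(G) = 3 (lower bound: χ ≥ ω).
Odd cycle [14, 2, 12, 5, 1, 11, 9] needs 3 colors (χ ≥ 3).
Vertex 13 is adjacent to every vertex of [1, 2, 5, 9, 11, 12, 14], which already need 3 colors among themselves, so 13 needs a new color (χ ≥ 4).
The coloring below uses 4 colors, so χ(G) = 4.
A valid 4-coloring: color 1: [13]; color 2: [11, 12, 14]; color 3: [2, 5, 9]; color 4: [1].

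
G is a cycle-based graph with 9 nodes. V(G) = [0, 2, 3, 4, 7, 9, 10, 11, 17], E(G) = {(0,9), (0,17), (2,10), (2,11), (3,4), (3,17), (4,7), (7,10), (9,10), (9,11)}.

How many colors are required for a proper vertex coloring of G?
χ(G) = 3

Clique number ω(G) = 2 (lower bound: χ ≥ ω).
Odd cycle [3, 4, 7, 10, 9, 0, 17] needs 3 colors (χ ≥ 3).
The coloring below uses 3 colors, so χ(G) = 3.
A valid 3-coloring: color 1: [0, 3, 10, 11]; color 2: [2, 4, 9, 17]; color 3: [7].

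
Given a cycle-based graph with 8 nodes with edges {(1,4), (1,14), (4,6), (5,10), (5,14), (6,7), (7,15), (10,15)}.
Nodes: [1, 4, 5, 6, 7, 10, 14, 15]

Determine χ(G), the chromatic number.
Clique number ω(G) = 2 (lower bound: χ ≥ ω).
The graph is bipartite (no odd cycle), so 2 colors suffice: χ(G) = 2.
A valid 2-coloring: color 1: [1, 5, 6, 15]; color 2: [4, 7, 10, 14].

χ(G) = 2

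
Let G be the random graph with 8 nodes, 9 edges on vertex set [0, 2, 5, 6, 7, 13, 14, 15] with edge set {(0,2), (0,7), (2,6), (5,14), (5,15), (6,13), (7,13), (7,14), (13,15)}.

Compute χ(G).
χ(G) = 3

Clique number ω(G) = 2 (lower bound: χ ≥ ω).
Odd cycle [13, 15, 5, 14, 7] needs 3 colors (χ ≥ 3).
The coloring below uses 3 colors, so χ(G) = 3.
A valid 3-coloring: color 1: [6, 7, 15]; color 2: [0, 13, 14]; color 3: [2, 5].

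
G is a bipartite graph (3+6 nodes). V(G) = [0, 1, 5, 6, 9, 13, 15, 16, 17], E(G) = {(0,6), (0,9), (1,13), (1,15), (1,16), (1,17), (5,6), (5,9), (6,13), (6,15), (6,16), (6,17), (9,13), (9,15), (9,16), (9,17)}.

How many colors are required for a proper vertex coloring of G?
Clique number ω(G) = 2 (lower bound: χ ≥ ω).
The graph is bipartite (no odd cycle), so 2 colors suffice: χ(G) = 2.
A valid 2-coloring: color 1: [1, 6, 9]; color 2: [0, 5, 13, 15, 16, 17].

χ(G) = 2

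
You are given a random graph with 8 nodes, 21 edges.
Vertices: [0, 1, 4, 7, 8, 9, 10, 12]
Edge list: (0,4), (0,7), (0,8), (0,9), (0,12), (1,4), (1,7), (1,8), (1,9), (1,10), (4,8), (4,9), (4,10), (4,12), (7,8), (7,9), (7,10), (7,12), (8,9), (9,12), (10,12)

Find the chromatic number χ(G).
Clique number ω(G) = 4 (lower bound: χ ≥ ω).
The clique on [0, 4, 8, 9] has size 4, forcing χ ≥ 4, and the coloring below uses 4 colors, so χ(G) = 4.
A valid 4-coloring: color 1: [4, 7]; color 2: [9, 10]; color 3: [8, 12]; color 4: [0, 1].

χ(G) = 4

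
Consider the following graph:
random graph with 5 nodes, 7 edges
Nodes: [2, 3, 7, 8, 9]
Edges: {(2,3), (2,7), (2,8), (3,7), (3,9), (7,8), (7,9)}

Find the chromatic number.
χ(G) = 3

Clique number ω(G) = 3 (lower bound: χ ≥ ω).
The clique on [3, 7, 9] has size 3, forcing χ ≥ 3, and the coloring below uses 3 colors, so χ(G) = 3.
A valid 3-coloring: color 1: [7]; color 2: [3, 8]; color 3: [2, 9].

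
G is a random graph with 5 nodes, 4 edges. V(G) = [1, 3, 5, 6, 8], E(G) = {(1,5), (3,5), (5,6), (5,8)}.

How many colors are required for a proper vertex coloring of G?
Clique number ω(G) = 2 (lower bound: χ ≥ ω).
The graph is bipartite (no odd cycle), so 2 colors suffice: χ(G) = 2.
A valid 2-coloring: color 1: [5]; color 2: [1, 3, 6, 8].

χ(G) = 2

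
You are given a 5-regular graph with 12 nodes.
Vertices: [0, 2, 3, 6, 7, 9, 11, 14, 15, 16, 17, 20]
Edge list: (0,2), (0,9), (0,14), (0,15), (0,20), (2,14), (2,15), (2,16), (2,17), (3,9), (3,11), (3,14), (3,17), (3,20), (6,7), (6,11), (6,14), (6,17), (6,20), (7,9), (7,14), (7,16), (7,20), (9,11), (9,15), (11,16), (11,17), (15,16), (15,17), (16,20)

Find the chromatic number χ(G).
χ(G) = 4

Clique number ω(G) = 3 (lower bound: χ ≥ ω).
Suppose a proper 3-coloring c exists. The clique [0, 2, 14] takes 3 distinct colors; by symmetry let c(0) = 1, c(2) = 2, c(14) = 3.
- Vertex 15: neighbors [0, 2] already have colors [1, 2] ⇒ c(15) = 3.
- Vertex 9: neighbors [0, 15] already have colors [1, 3] ⇒ c(9) = 2.
- Vertex 3: neighbors [9, 14] already have colors [2, 3] ⇒ c(3) = 1.
- Vertex 17: neighbors [3, 2, 15] already have colors [1, 2, 3] — all 3 colors blocked. Contradiction.
The forced assignments end in a contradiction, so G has no proper 3-coloring (χ ≥ 4).
The coloring below uses 4 colors, so χ(G) = 4.
A valid 4-coloring: color 1: [2, 7, 11]; color 2: [0, 3, 6, 16]; color 3: [9, 14, 17, 20]; color 4: [15].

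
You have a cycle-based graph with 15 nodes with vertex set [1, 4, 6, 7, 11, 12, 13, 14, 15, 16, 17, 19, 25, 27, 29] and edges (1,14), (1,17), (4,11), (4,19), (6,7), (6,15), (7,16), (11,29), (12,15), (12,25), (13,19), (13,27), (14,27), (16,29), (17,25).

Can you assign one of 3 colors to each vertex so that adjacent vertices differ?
Yes, G is 3-colorable

A valid 3-coloring: color 1: [4, 6, 12, 13, 14, 17, 29]; color 2: [1, 7, 11, 15, 19, 25, 27]; color 3: [16].
(χ(G) = 3 ≤ 3.)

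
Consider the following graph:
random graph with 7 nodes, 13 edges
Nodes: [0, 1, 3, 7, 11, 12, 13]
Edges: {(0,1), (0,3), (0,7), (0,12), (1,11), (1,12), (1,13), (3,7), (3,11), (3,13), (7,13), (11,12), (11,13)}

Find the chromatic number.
χ(G) = 4

Clique number ω(G) = 3 (lower bound: χ ≥ ω).
Suppose a proper 3-coloring c exists. The clique [0, 1, 12] takes 3 distinct colors; by symmetry let c(0) = 1, c(1) = 2, c(12) = 3.
- Vertex 11: neighbors [1, 12] already have colors [2, 3] ⇒ c(11) = 1.
- Vertex 13: neighbors [11, 1] already have colors [1, 2] ⇒ c(13) = 3.
- Vertex 3: neighbors [0, 13] already have colors [1, 3] ⇒ c(3) = 2.
- Vertex 7: neighbors [0, 3, 13] already have colors [1, 2, 3] — all 3 colors blocked. Contradiction.
The forced assignments end in a contradiction, so G has no proper 3-coloring (χ ≥ 4).
The coloring below uses 4 colors, so χ(G) = 4.
A valid 4-coloring: color 1: [1, 3]; color 2: [0, 13]; color 3: [7, 11]; color 4: [12].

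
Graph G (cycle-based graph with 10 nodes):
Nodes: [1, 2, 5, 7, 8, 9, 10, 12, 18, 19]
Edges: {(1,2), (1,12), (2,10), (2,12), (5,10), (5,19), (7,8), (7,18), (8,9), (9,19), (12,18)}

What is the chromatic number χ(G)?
χ(G) = 3

Clique number ω(G) = 3 (lower bound: χ ≥ ω).
The clique on [1, 2, 12] has size 3, forcing χ ≥ 3, and the coloring below uses 3 colors, so χ(G) = 3.
A valid 3-coloring: color 1: [8, 10, 12, 19]; color 2: [2, 5, 7, 9]; color 3: [1, 18].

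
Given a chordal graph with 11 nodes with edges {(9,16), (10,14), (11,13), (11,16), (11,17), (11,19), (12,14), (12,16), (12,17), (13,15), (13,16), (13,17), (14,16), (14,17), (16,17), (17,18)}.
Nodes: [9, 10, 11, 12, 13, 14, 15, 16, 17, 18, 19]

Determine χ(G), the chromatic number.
Clique number ω(G) = 4 (lower bound: χ ≥ ω).
The clique on [11, 13, 16, 17] has size 4, forcing χ ≥ 4, and the coloring below uses 4 colors, so χ(G) = 4.
A valid 4-coloring: color 1: [9, 10, 15, 17, 19]; color 2: [16, 18]; color 3: [11, 14]; color 4: [12, 13].

χ(G) = 4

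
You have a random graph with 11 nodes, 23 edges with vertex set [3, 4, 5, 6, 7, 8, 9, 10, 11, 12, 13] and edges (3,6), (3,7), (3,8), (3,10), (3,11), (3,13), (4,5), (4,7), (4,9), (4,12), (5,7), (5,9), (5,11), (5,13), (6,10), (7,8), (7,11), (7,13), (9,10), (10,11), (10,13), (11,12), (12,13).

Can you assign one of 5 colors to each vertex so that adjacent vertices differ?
A valid 5-coloring: color 1: [7, 10, 12]; color 2: [3, 5]; color 3: [4, 6, 8, 11, 13]; color 4: [9].
(χ(G) = 4 ≤ 5.)

Yes, G is 5-colorable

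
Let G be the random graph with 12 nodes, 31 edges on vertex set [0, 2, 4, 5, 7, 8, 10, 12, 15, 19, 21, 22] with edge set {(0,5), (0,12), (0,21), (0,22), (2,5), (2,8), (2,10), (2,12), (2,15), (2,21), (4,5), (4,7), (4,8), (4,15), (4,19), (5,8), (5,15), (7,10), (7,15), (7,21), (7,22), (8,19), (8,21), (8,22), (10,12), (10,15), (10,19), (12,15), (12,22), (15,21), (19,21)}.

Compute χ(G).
χ(G) = 4

Clique number ω(G) = 4 (lower bound: χ ≥ ω).
The clique on [2, 10, 12, 15] has size 4, forcing χ ≥ 4, and the coloring below uses 4 colors, so χ(G) = 4.
A valid 4-coloring: color 1: [0, 8, 15]; color 2: [5, 12, 21]; color 3: [2, 7, 19]; color 4: [4, 10, 22].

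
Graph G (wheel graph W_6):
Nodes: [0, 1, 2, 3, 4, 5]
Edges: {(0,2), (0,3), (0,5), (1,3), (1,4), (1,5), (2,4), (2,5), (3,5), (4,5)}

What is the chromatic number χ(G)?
χ(G) = 4

Clique number ω(G) = 3 (lower bound: χ ≥ ω).
Odd cycle [0, 2, 4, 1, 3] needs 3 colors (χ ≥ 3).
Vertex 5 is adjacent to every vertex of [0, 1, 2, 3, 4], which already need 3 colors among themselves, so 5 needs a new color (χ ≥ 4).
The coloring below uses 4 colors, so χ(G) = 4.
A valid 4-coloring: color 1: [5]; color 2: [0, 1]; color 3: [2, 3]; color 4: [4].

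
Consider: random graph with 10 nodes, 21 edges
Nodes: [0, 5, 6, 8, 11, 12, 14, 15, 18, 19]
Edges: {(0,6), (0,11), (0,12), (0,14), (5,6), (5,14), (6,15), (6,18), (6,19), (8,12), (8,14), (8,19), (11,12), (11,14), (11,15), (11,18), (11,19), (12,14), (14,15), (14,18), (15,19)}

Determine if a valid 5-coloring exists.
Yes, G is 5-colorable

A valid 5-coloring: color 1: [6, 14]; color 2: [5, 8, 11]; color 3: [12, 15, 18]; color 4: [0, 19].
(χ(G) = 4 ≤ 5.)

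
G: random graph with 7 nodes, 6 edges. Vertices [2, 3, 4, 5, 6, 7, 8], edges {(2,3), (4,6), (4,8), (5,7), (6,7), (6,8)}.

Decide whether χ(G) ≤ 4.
A valid 4-coloring: color 1: [3, 5, 6]; color 2: [2, 4, 7]; color 3: [8].
(χ(G) = 3 ≤ 4.)

Yes, G is 4-colorable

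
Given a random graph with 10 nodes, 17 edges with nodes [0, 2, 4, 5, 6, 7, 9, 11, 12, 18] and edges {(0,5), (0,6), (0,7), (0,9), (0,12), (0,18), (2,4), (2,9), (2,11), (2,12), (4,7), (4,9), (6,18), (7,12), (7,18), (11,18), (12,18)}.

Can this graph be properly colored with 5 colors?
Yes, G is 5-colorable

A valid 5-coloring: color 1: [0, 2]; color 2: [4, 5, 18]; color 3: [6, 7, 9, 11]; color 4: [12].
(χ(G) = 4 ≤ 5.)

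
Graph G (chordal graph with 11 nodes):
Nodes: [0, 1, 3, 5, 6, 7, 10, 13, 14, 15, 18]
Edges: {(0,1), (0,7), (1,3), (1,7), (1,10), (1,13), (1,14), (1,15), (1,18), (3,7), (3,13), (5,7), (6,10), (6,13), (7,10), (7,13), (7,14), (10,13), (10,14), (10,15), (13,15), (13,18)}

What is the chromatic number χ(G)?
Clique number ω(G) = 4 (lower bound: χ ≥ ω).
The clique on [1, 10, 13, 15] has size 4, forcing χ ≥ 4, and the coloring below uses 4 colors, so χ(G) = 4.
A valid 4-coloring: color 1: [1, 5, 6]; color 2: [7, 15, 18]; color 3: [0, 13, 14]; color 4: [3, 10].

χ(G) = 4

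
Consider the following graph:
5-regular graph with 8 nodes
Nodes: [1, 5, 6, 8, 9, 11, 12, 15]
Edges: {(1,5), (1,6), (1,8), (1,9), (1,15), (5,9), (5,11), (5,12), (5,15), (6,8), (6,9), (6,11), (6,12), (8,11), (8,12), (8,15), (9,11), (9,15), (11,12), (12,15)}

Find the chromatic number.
χ(G) = 4

Clique number ω(G) = 4 (lower bound: χ ≥ ω).
The clique on [1, 5, 9, 15] has size 4, forcing χ ≥ 4, and the coloring below uses 4 colors, so χ(G) = 4.
A valid 4-coloring: color 1: [6, 15]; color 2: [5, 8]; color 3: [1, 11]; color 4: [9, 12].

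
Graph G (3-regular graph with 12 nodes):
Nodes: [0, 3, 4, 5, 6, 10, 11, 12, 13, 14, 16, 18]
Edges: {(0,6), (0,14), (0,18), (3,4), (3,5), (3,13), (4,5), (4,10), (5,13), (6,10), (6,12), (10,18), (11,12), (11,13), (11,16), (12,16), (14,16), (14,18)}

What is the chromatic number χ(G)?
Clique number ω(G) = 3 (lower bound: χ ≥ ω).
The clique on [0, 14, 18] has size 3, forcing χ ≥ 3, and the coloring below uses 3 colors, so χ(G) = 3.
A valid 3-coloring: color 1: [0, 5, 10, 12]; color 2: [4, 6, 13, 16, 18]; color 3: [3, 11, 14].

χ(G) = 3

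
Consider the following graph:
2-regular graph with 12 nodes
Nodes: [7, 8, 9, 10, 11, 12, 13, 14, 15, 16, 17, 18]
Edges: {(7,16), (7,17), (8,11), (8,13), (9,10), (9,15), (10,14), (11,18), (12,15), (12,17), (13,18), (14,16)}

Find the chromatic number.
Clique number ω(G) = 2 (lower bound: χ ≥ ω).
The graph is bipartite (no odd cycle), so 2 colors suffice: χ(G) = 2.
A valid 2-coloring: color 1: [10, 11, 13, 15, 16, 17]; color 2: [7, 8, 9, 12, 14, 18].

χ(G) = 2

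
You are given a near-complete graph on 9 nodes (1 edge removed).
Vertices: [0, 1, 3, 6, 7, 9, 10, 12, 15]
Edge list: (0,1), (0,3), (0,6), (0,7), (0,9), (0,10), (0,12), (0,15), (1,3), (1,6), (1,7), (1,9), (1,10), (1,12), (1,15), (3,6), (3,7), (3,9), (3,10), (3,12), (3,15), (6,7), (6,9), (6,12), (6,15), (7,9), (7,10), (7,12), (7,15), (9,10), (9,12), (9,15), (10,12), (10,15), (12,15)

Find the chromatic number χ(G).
Clique number ω(G) = 8 (lower bound: χ ≥ ω).
The clique on [0, 1, 3, 7, 9, 10, 12, 15] has size 8, forcing χ ≥ 8, and the coloring below uses 8 colors, so χ(G) = 8.
A valid 8-coloring: color 1: [9]; color 2: [12]; color 3: [0]; color 4: [15]; color 5: [3]; color 6: [1]; color 7: [7]; color 8: [6, 10].

χ(G) = 8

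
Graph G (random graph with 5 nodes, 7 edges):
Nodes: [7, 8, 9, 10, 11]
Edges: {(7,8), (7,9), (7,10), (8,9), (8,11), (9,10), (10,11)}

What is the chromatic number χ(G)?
χ(G) = 3

Clique number ω(G) = 3 (lower bound: χ ≥ ω).
The clique on [7, 8, 9] has size 3, forcing χ ≥ 3, and the coloring below uses 3 colors, so χ(G) = 3.
A valid 3-coloring: color 1: [8, 10]; color 2: [9, 11]; color 3: [7].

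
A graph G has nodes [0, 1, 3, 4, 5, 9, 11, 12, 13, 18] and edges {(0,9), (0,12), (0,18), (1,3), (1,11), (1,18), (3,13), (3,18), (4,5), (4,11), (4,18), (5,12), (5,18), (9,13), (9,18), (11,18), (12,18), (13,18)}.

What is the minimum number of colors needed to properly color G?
χ(G) = 4

Clique number ω(G) = 3 (lower bound: χ ≥ ω).
Odd cycle [3, 1, 11, 4, 5, 12, 0, 9, 13] needs 3 colors (χ ≥ 3).
Vertex 18 is adjacent to every vertex of [0, 1, 3, 4, 5, 9, 11, 12, 13], which already need 3 colors among themselves, so 18 needs a new color (χ ≥ 4).
The coloring below uses 4 colors, so χ(G) = 4.
A valid 4-coloring: color 1: [18]; color 2: [3, 5, 9, 11]; color 3: [1, 4, 12, 13]; color 4: [0].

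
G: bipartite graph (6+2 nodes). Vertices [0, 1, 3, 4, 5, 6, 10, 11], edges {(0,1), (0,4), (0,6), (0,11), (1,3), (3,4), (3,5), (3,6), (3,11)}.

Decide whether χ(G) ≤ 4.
A valid 4-coloring: color 1: [0, 3, 10]; color 2: [1, 4, 5, 6, 11].
(χ(G) = 2 ≤ 4.)

Yes, G is 4-colorable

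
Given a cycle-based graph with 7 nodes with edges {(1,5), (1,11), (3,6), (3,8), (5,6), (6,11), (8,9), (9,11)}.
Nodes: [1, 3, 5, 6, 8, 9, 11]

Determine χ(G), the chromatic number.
Clique number ω(G) = 2 (lower bound: χ ≥ ω).
Odd cycle [11, 9, 8, 3, 6] needs 3 colors (χ ≥ 3).
The coloring below uses 3 colors, so χ(G) = 3.
A valid 3-coloring: color 1: [1, 6, 9]; color 2: [3, 5, 11]; color 3: [8].

χ(G) = 3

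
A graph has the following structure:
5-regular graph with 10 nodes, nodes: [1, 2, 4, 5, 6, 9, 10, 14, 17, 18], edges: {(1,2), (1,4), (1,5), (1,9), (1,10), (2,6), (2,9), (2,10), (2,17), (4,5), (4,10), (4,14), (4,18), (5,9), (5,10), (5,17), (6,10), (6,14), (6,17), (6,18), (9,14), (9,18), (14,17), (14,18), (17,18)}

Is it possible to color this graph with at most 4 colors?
A valid 4-coloring: color 1: [2, 5, 14]; color 2: [4, 6, 9]; color 3: [10, 18]; color 4: [1, 17].
(χ(G) = 4 ≤ 4.)

Yes, G is 4-colorable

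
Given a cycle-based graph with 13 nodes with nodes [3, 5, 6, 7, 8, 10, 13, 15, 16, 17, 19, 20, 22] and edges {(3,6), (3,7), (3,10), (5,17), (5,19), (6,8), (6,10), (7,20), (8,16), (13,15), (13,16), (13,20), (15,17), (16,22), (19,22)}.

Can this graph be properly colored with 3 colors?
A valid 3-coloring: color 1: [5, 6, 7, 13, 22]; color 2: [3, 16, 17, 19, 20]; color 3: [8, 10, 15].
(χ(G) = 3 ≤ 3.)

Yes, G is 3-colorable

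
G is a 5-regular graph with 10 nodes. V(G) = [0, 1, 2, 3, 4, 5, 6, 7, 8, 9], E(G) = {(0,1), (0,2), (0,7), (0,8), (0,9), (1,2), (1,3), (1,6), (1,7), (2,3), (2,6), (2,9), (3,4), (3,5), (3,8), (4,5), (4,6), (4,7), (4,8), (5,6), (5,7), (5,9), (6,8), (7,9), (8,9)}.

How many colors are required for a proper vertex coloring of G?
χ(G) = 4

Clique number ω(G) = 3 (lower bound: χ ≥ ω).
Suppose a proper 3-coloring c exists. The clique [0, 1, 2] takes 3 distinct colors; by symmetry let c(0) = 1, c(1) = 2, c(2) = 3.
- Vertex 3: neighbors [1, 2] already have colors [2, 3] ⇒ c(3) = 1.
- Vertex 6: neighbors [1, 2] already have colors [2, 3] ⇒ c(6) = 1.
- Vertex 7: neighbors [0, 1] already have colors [1, 2] ⇒ c(7) = 3.
- Vertex 4: neighbors [3, 7] already have colors [1, 3] ⇒ c(4) = 2.
- Vertex 5: neighbors [3, 4, 7] already have colors [1, 2, 3] — all 3 colors blocked. Contradiction.
The forced assignments end in a contradiction, so G has no proper 3-coloring (χ ≥ 4).
The coloring below uses 4 colors, so χ(G) = 4.
A valid 4-coloring: color 1: [2, 7, 8]; color 2: [0, 5]; color 3: [1, 4, 9]; color 4: [3, 6].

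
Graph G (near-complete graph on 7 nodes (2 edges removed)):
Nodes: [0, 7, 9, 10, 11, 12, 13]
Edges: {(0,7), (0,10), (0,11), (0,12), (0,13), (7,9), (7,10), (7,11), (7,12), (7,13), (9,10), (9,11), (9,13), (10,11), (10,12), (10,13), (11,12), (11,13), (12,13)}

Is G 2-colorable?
The clique on vertices [0, 7, 10, 11, 12, 13] has size 6 > 2, so it alone needs 6 colors.

No, G is not 2-colorable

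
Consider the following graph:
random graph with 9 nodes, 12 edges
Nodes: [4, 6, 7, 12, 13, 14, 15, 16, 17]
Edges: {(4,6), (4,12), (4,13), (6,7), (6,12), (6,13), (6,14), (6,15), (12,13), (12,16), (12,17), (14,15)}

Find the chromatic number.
χ(G) = 4

Clique number ω(G) = 4 (lower bound: χ ≥ ω).
The clique on [4, 6, 12, 13] has size 4, forcing χ ≥ 4, and the coloring below uses 4 colors, so χ(G) = 4.
A valid 4-coloring: color 1: [6, 16, 17]; color 2: [7, 12, 14]; color 3: [13, 15]; color 4: [4].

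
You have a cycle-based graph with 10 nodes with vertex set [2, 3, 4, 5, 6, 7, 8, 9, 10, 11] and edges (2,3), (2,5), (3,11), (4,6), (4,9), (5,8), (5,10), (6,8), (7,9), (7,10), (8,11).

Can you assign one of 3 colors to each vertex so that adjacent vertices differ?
A valid 3-coloring: color 1: [2, 4, 7, 8]; color 2: [3, 5, 6, 9]; color 3: [10, 11].
(χ(G) = 3 ≤ 3.)

Yes, G is 3-colorable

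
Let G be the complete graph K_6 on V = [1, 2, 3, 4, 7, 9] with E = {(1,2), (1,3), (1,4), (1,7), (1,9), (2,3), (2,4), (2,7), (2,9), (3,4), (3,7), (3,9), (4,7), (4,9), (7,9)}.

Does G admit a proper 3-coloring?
No, G is not 3-colorable

The clique on vertices [1, 2, 3, 4, 7, 9] has size 6 > 3, so it alone needs 6 colors.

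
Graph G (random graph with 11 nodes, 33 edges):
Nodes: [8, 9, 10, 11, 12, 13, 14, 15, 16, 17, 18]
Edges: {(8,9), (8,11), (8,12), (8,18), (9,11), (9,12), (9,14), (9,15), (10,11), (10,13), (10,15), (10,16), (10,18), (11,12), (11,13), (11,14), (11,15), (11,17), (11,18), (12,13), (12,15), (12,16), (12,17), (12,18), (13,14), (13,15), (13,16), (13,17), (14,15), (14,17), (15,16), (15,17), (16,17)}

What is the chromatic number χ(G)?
Clique number ω(G) = 5 (lower bound: χ ≥ ω).
The clique on [12, 13, 15, 16, 17] has size 5, forcing χ ≥ 5, and the coloring below uses 5 colors, so χ(G) = 5.
A valid 5-coloring: color 1: [11, 16]; color 2: [8, 15]; color 3: [10, 12, 14]; color 4: [9, 13, 18]; color 5: [17].

χ(G) = 5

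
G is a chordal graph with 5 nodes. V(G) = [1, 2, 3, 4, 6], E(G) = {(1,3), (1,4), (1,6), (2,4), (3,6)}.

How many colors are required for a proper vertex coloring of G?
Clique number ω(G) = 3 (lower bound: χ ≥ ω).
The clique on [1, 3, 6] has size 3, forcing χ ≥ 3, and the coloring below uses 3 colors, so χ(G) = 3.
A valid 3-coloring: color 1: [1, 2]; color 2: [3, 4]; color 3: [6].

χ(G) = 3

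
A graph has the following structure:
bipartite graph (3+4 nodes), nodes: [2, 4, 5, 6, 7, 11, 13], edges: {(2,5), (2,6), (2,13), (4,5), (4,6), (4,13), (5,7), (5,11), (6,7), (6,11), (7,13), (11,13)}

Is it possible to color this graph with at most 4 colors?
Yes, G is 4-colorable

A valid 4-coloring: color 1: [5, 6, 13]; color 2: [2, 4, 7, 11].
(χ(G) = 2 ≤ 4.)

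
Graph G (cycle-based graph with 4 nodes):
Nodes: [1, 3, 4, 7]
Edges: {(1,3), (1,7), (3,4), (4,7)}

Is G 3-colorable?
Yes, G is 3-colorable

A valid 3-coloring: color 1: [3, 7]; color 2: [1, 4].
(χ(G) = 2 ≤ 3.)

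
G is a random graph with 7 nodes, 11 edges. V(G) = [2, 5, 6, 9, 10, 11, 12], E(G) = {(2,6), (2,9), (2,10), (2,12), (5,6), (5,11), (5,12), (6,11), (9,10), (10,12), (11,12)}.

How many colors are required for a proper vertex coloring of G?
Clique number ω(G) = 3 (lower bound: χ ≥ ω).
The clique on [2, 9, 10] has size 3, forcing χ ≥ 3, and the coloring below uses 3 colors, so χ(G) = 3.
A valid 3-coloring: color 1: [2, 5]; color 2: [6, 9, 12]; color 3: [10, 11].

χ(G) = 3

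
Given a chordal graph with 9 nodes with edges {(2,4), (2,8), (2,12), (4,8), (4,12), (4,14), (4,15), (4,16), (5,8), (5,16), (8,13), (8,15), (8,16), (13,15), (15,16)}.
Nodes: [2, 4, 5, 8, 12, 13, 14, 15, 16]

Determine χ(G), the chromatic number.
Clique number ω(G) = 4 (lower bound: χ ≥ ω).
The clique on [4, 8, 15, 16] has size 4, forcing χ ≥ 4, and the coloring below uses 4 colors, so χ(G) = 4.
A valid 4-coloring: color 1: [8, 12, 14]; color 2: [4, 5, 13]; color 3: [2, 16]; color 4: [15].

χ(G) = 4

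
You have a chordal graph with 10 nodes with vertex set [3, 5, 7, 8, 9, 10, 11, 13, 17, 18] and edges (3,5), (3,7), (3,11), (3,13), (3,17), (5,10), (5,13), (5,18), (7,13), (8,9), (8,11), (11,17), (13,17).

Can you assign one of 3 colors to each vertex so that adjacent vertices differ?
Yes, G is 3-colorable

A valid 3-coloring: color 1: [3, 8, 10, 18]; color 2: [9, 11, 13]; color 3: [5, 7, 17].
(χ(G) = 3 ≤ 3.)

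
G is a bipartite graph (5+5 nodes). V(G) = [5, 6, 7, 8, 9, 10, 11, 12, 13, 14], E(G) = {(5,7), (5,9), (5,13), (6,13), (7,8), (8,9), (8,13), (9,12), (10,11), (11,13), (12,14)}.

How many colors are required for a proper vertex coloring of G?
Clique number ω(G) = 2 (lower bound: χ ≥ ω).
The graph is bipartite (no odd cycle), so 2 colors suffice: χ(G) = 2.
A valid 2-coloring: color 1: [7, 9, 10, 13, 14]; color 2: [5, 6, 8, 11, 12].

χ(G) = 2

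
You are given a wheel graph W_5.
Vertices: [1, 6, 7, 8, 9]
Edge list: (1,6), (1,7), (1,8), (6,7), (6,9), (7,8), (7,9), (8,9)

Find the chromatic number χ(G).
χ(G) = 3

Clique number ω(G) = 3 (lower bound: χ ≥ ω).
The clique on [1, 7, 8] has size 3, forcing χ ≥ 3, and the coloring below uses 3 colors, so χ(G) = 3.
A valid 3-coloring: color 1: [7]; color 2: [1, 9]; color 3: [6, 8].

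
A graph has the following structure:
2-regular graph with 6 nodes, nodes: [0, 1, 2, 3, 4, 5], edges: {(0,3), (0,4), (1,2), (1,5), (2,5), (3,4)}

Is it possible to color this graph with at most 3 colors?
Yes, G is 3-colorable

A valid 3-coloring: color 1: [2, 4]; color 2: [3, 5]; color 3: [0, 1].
(χ(G) = 3 ≤ 3.)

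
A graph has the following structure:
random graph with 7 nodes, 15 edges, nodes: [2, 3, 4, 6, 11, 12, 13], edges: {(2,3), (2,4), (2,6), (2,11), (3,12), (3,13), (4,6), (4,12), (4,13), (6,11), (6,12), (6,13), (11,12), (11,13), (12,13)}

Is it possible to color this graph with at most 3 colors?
No, G is not 3-colorable

The clique on vertices [6, 11, 12, 13] has size 4 > 3, so it alone needs 4 colors.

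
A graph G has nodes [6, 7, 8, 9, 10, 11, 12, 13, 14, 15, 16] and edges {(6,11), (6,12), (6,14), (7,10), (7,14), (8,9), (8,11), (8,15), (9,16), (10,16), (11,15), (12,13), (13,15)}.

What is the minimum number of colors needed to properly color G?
Clique number ω(G) = 3 (lower bound: χ ≥ ω).
The clique on [8, 11, 15] has size 3, forcing χ ≥ 3, and the coloring below uses 3 colors, so χ(G) = 3.
A valid 3-coloring: color 1: [6, 9, 10, 15]; color 2: [7, 11, 12, 16]; color 3: [8, 13, 14].

χ(G) = 3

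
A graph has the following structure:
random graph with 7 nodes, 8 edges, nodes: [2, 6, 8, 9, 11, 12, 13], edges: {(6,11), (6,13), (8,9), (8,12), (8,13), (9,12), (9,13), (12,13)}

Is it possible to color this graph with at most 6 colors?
A valid 6-coloring: color 1: [2, 11, 13]; color 2: [6, 12]; color 3: [8]; color 4: [9].
(χ(G) = 4 ≤ 6.)

Yes, G is 6-colorable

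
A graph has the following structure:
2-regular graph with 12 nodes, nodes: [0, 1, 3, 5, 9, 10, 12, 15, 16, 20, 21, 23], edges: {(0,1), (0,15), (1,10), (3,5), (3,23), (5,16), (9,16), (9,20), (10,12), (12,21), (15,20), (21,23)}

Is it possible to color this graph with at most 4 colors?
A valid 4-coloring: color 1: [1, 5, 9, 12, 15, 23]; color 2: [0, 3, 10, 16, 20, 21].
(χ(G) = 2 ≤ 4.)

Yes, G is 4-colorable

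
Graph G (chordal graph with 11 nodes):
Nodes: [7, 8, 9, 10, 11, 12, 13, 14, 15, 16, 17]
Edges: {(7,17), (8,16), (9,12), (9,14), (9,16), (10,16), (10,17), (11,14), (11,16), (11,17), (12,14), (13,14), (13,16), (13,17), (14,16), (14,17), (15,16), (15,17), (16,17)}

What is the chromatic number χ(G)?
χ(G) = 4

Clique number ω(G) = 4 (lower bound: χ ≥ ω).
The clique on [11, 14, 16, 17] has size 4, forcing χ ≥ 4, and the coloring below uses 4 colors, so χ(G) = 4.
A valid 4-coloring: color 1: [7, 12, 16]; color 2: [8, 9, 17]; color 3: [10, 14, 15]; color 4: [11, 13].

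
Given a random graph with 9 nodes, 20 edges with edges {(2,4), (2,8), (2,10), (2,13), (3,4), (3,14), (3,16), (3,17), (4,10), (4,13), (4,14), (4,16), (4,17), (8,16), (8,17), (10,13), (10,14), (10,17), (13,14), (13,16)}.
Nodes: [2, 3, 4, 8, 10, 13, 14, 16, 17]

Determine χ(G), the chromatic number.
χ(G) = 4

Clique number ω(G) = 4 (lower bound: χ ≥ ω).
The clique on [2, 4, 10, 13] has size 4, forcing χ ≥ 4, and the coloring below uses 4 colors, so χ(G) = 4.
A valid 4-coloring: color 1: [4, 8]; color 2: [10, 16]; color 3: [3, 13]; color 4: [2, 14, 17].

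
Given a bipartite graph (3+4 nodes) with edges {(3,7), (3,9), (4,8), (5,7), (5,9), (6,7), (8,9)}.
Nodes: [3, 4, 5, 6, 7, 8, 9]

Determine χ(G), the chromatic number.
Clique number ω(G) = 2 (lower bound: χ ≥ ω).
The graph is bipartite (no odd cycle), so 2 colors suffice: χ(G) = 2.
A valid 2-coloring: color 1: [4, 7, 9]; color 2: [3, 5, 6, 8].

χ(G) = 2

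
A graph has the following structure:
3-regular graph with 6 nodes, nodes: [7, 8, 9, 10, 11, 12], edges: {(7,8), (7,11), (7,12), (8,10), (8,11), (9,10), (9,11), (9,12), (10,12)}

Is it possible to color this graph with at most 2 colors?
No, G is not 2-colorable

The clique on vertices [9, 10, 12] has size 3 > 2, so it alone needs 3 colors.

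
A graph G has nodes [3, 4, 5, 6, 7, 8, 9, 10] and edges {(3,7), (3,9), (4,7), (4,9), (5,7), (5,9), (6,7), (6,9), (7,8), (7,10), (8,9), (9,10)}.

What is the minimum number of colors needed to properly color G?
χ(G) = 2

Clique number ω(G) = 2 (lower bound: χ ≥ ω).
The graph is bipartite (no odd cycle), so 2 colors suffice: χ(G) = 2.
A valid 2-coloring: color 1: [7, 9]; color 2: [3, 4, 5, 6, 8, 10].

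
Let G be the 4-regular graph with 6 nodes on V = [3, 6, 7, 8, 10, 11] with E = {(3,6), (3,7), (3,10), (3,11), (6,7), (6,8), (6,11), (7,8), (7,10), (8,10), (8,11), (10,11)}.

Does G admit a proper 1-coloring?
The clique on vertices [8, 10, 11] has size 3 > 1, so it alone needs 3 colors.

No, G is not 1-colorable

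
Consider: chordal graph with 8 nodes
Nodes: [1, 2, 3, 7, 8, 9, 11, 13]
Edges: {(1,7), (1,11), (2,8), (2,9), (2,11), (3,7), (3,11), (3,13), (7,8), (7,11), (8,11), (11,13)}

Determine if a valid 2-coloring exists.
The clique on vertices [2, 8, 11] has size 3 > 2, so it alone needs 3 colors.

No, G is not 2-colorable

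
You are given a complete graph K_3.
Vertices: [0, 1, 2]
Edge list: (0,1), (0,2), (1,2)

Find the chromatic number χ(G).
χ(G) = 3

Clique number ω(G) = 3 (lower bound: χ ≥ ω).
The clique on [0, 1, 2] has size 3, forcing χ ≥ 3, and the coloring below uses 3 colors, so χ(G) = 3.
A valid 3-coloring: color 1: [0]; color 2: [2]; color 3: [1].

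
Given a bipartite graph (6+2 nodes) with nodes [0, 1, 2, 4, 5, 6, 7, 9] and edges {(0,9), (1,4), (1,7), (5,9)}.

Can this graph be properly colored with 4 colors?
Yes, G is 4-colorable

A valid 4-coloring: color 1: [1, 2, 6, 9]; color 2: [0, 4, 5, 7].
(χ(G) = 2 ≤ 4.)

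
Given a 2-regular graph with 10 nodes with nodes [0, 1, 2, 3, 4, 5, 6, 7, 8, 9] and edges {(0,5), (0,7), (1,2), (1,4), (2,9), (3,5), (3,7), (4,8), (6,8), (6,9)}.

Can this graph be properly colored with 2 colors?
Yes, G is 2-colorable

A valid 2-coloring: color 1: [0, 2, 3, 4, 6]; color 2: [1, 5, 7, 8, 9].
(χ(G) = 2 ≤ 2.)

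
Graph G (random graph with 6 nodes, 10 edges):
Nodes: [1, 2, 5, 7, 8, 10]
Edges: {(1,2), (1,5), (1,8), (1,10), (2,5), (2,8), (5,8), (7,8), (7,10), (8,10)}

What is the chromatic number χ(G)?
χ(G) = 4

Clique number ω(G) = 4 (lower bound: χ ≥ ω).
The clique on [1, 2, 5, 8] has size 4, forcing χ ≥ 4, and the coloring below uses 4 colors, so χ(G) = 4.
A valid 4-coloring: color 1: [8]; color 2: [1, 7]; color 3: [5, 10]; color 4: [2].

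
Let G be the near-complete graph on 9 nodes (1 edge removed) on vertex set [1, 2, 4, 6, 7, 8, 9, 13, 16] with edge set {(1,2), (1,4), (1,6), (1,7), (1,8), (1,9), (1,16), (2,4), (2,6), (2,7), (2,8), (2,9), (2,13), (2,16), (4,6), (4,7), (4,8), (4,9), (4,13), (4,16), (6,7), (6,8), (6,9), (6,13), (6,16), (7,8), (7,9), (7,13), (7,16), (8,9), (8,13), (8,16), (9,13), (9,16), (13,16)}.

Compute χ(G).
χ(G) = 8

Clique number ω(G) = 8 (lower bound: χ ≥ ω).
The clique on [1, 2, 4, 6, 7, 8, 9, 16] has size 8, forcing χ ≥ 8, and the coloring below uses 8 colors, so χ(G) = 8.
A valid 8-coloring: color 1: [7]; color 2: [4]; color 3: [2]; color 4: [6]; color 5: [16]; color 6: [8]; color 7: [9]; color 8: [1, 13].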